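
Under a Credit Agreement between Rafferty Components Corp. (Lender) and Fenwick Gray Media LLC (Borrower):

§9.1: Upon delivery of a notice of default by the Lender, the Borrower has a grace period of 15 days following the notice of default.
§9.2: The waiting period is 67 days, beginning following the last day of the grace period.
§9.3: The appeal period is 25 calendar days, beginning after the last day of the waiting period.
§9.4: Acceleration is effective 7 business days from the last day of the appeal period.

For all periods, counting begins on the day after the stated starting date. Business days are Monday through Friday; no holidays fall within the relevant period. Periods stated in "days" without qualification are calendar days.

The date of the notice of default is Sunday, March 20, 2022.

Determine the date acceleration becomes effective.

The last day of the grace period: 15 calendar days after March 20, 2022 is April 4, 2022.
The last day of the waiting period: April 4, 2022 + 67 days = June 10, 2022.
The last day of the appeal period: 25 calendar days after June 10, 2022 is July 5, 2022.
From Tuesday, July 5, 2022, 7 business days (Jul 6, Jul 7, Jul 8, Jul 11, Jul 12, Jul 13, Jul 14, skipping weekends) brings us to Thursday, July 14, 2022, which is the date acceleration becomes effective.

July 14, 2022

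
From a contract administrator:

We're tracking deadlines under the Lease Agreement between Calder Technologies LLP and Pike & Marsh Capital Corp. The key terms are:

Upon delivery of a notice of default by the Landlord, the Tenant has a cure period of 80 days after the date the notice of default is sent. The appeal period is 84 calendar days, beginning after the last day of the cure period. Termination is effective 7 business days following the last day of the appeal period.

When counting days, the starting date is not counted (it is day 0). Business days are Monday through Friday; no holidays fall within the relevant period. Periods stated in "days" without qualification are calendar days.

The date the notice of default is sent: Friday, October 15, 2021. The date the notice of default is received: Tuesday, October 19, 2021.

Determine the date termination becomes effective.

Adding 80 calendar days to October 15, 2021 gives January 3, 2022, which is the last day of the cure period.
Adding 84 calendar days to January 3, 2022 gives March 28, 2022, which is the last day of the appeal period.
The date termination becomes effective: counting 7 business days from Monday, March 28, 2022 (Mar 29, Mar 30, Mar 31, Apr 1, Apr 4, Apr 5, Apr 6, skipping weekends) reaches Wednesday, April 6, 2022.

April 6, 2022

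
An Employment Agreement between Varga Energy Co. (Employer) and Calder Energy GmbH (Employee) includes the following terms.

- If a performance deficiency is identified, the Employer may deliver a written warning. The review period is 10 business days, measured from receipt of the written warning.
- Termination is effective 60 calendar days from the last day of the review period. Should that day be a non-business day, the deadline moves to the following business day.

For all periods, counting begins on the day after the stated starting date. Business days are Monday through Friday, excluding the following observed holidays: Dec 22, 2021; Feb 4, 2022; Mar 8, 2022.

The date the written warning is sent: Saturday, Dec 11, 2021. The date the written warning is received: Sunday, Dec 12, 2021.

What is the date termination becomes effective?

Feb 25, 2022

The last day of the review period: counting 10 business days from Sunday, Dec 12, 2021 (Dec 13, Dec 14, Dec 15, Dec 16, Dec 17, Dec 20, Dec 21, Dec 23, Dec 24, Dec 27, skipping weekends and the listed holiday on Dec 22) reaches Monday, Dec 27, 2021.
Adding 60 calendar days to Dec 27, 2021 gives Feb 25, 2022, which is the date termination becomes effective. Feb 25, 2022 is a Friday and is not a listed holiday, so no roll-forward applies.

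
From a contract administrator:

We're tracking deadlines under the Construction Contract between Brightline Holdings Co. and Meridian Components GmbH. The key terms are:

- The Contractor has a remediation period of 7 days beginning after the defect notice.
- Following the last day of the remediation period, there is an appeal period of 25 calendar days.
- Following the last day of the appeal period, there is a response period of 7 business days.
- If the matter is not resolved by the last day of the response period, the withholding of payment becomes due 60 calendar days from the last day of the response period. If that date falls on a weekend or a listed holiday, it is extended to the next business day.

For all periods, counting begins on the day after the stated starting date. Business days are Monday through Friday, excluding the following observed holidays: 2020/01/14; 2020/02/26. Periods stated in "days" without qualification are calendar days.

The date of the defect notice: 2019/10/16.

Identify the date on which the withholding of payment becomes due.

The last day of the remediation period: 2019/10/16 + 7 days = 2019/10/23.
Adding 25 calendar days to 2019/10/23 gives 2019/11/17, which is the last day of the appeal period.
From Sunday, 2019/11/17, 7 business days (Nov 18, Nov 19, Nov 20, Nov 21, Nov 22, Nov 25, Nov 26, skipping weekends) brings us to Tuesday, 2019/11/26, which is the last day of the response period.
The date on which the withholding of payment becomes due: 60 calendar days after 2019/11/26 is 2020/01/25. That falls on a Saturday, so it rolls to the next business day, Monday, 2020/01/27.

2020/01/27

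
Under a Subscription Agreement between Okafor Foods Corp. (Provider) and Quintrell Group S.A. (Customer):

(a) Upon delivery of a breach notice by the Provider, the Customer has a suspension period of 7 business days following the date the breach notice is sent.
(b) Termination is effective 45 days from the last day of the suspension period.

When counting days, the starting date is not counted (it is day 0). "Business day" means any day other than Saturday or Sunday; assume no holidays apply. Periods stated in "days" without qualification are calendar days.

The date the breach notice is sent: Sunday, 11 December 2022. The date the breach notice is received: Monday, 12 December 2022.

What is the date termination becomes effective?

3 February 2023

From Sunday, 11 December 2022, 7 business days (Dec 12, Dec 13, Dec 14, Dec 15, Dec 16, Dec 19, Dec 20, skipping weekends) brings us to Tuesday, 20 December 2022, which is the last day of the suspension period.
The date termination becomes effective: 20 December 2022 + 45 days = 3 February 2023.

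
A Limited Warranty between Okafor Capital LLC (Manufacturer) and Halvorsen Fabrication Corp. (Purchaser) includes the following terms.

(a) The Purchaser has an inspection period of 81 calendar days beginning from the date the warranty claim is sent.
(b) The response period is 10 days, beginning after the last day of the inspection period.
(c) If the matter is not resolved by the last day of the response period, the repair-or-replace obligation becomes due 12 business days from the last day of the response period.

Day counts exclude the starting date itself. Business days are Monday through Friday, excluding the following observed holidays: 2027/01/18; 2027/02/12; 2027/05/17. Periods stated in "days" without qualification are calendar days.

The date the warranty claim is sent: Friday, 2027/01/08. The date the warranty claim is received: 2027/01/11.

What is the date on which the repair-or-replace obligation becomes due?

2027/04/27

The last day of the inspection period: 2027/01/08 + 81 days = 2027/03/30.
The last day of the response period: 2027/03/30 + 10 days = 2027/04/09.
From Friday, 2027/04/09, 12 business days (Apr 12, Apr 13, Apr 14, Apr 15, …, Apr 23, Apr 26, Apr 27, skipping weekends) brings us to Tuesday, 2027/04/27, which is the date on which the repair-or-replace obligation becomes due.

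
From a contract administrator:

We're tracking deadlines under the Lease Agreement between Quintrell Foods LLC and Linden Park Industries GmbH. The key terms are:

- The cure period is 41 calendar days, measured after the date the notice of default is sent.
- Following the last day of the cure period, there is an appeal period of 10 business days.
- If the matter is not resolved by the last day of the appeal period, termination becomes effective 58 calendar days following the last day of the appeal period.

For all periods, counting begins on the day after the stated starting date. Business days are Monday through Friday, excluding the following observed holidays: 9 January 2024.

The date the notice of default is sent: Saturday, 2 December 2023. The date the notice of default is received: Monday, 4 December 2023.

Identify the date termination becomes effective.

Adding 41 calendar days to 2 December 2023 gives 12 January 2024, which is the last day of the cure period.
From Friday, 12 January 2024, 10 business days (Jan 15, Jan 16, Jan 17, Jan 18, Jan 19, Jan 22, Jan 23, Jan 24, Jan 25, Jan 26, skipping weekends) brings us to Friday, 26 January 2024, which is the last day of the appeal period.
The date termination becomes effective: 26 January 2024 + 58 days = 24 March 2024.

24 March 2024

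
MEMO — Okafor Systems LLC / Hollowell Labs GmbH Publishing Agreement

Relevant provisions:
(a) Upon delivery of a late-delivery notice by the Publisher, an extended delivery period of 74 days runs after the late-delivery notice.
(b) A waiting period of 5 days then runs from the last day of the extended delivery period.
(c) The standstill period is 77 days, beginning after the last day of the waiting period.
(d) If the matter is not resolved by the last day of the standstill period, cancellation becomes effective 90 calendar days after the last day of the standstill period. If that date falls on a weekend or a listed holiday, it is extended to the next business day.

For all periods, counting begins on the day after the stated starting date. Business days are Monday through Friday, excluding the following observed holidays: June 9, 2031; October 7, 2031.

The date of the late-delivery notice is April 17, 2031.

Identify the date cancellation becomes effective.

The last day of the extended delivery period: April 17, 2031 + 74 days = June 30, 2031.
The last day of the waiting period: 5 calendar days after June 30, 2031 is July 5, 2031.
Adding 77 calendar days to July 5, 2031 gives September 20, 2031, which is the last day of the standstill period.
The date cancellation becomes effective: 90 calendar days after September 20, 2031 is December 19, 2031. December 19, 2031 is a Friday and is not a listed holiday, so no roll-forward applies.

December 19, 2031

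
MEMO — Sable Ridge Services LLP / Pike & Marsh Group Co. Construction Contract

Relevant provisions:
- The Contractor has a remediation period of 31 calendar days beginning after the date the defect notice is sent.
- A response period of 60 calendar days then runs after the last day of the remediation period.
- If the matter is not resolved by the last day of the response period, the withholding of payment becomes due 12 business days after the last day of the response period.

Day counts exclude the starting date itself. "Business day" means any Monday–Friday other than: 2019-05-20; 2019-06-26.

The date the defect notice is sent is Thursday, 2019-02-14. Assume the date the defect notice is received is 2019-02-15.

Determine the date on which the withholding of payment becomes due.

2019-06-04

Adding 31 calendar days to 2019-02-14 gives 2019-03-17, which is the last day of the remediation period.
The last day of the response period: 2019-03-17 + 60 days = 2019-05-16.
From Thursday, 2019-05-16, 12 business days (May 17, May 21, May 22, May 23, …, May 31, Jun 3, Jun 4, skipping weekends and the listed holiday on May 20) brings us to Tuesday, 2019-06-04, which is the date on which the withholding of payment becomes due.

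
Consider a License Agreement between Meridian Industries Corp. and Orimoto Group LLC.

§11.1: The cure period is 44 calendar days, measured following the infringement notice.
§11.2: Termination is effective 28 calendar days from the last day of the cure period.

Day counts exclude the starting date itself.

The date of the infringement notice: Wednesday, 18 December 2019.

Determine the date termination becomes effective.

28 February 2020

The last day of the cure period: 18 December 2019 + 44 days = 31 January 2020.
The date termination becomes effective: 31 January 2020 + 28 days = 28 February 2020.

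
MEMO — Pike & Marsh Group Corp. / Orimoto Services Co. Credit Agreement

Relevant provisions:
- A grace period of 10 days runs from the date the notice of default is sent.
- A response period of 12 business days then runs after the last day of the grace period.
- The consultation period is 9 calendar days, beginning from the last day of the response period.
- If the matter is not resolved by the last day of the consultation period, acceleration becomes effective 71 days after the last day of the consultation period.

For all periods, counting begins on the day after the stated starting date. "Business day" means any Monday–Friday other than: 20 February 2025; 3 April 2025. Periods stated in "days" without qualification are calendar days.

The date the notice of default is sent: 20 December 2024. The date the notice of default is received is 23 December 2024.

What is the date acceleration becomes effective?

5 April 2025

The last day of the grace period: 20 December 2024 + 10 days = 30 December 2024.
From Monday, 30 December 2024, 12 business days (Dec 31, Jan 1, Jan 2, Jan 3, …, Jan 13, Jan 14, Jan 15, skipping weekends) brings us to Wednesday, 15 January 2025, which is the last day of the response period.
The last day of the consultation period: 15 January 2025 + 9 days = 24 January 2025.
Adding 71 calendar days to 24 January 2025 gives 5 April 2025, which is the date acceleration becomes effective.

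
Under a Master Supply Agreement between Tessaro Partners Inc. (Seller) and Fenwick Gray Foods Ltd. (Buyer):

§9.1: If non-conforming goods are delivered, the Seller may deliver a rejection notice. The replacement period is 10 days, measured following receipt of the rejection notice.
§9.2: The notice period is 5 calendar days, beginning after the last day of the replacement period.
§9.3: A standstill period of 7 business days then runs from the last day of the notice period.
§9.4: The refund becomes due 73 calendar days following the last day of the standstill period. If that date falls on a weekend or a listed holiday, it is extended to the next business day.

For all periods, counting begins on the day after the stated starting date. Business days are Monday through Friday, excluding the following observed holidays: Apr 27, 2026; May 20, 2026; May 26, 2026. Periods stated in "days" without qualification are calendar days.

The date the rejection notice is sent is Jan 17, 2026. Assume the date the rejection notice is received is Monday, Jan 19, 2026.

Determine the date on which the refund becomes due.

Adding 10 calendar days to Jan 19, 2026 gives Jan 29, 2026, which is the last day of the replacement period.
The last day of the notice period: Jan 29, 2026 + 5 days = Feb 3, 2026.
The last day of the standstill period: 7 business days after Tuesday, Feb 3, 2026, skipping weekends — Feb 4, Feb 5, Feb 6, Feb 9, Feb 10, Feb 11, Feb 12 — lands on Thursday, Feb 12, 2026.
The date on which the refund becomes due: Feb 12, 2026 + 73 days = Apr 26, 2026. That falls on a Sunday, so it rolls to the next business day, Tuesday, Apr 28, 2026.

Apr 28, 2026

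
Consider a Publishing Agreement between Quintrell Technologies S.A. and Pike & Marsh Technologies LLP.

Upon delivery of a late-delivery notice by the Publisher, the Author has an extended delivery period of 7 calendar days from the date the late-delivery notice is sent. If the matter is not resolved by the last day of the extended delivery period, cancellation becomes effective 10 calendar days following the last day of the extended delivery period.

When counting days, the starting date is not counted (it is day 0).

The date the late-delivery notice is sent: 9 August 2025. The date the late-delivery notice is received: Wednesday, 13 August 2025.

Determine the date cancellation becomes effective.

26 August 2025

The last day of the extended delivery period: 9 August 2025 + 7 days = 16 August 2025.
The date cancellation becomes effective: 10 calendar days after 16 August 2025 is 26 August 2025.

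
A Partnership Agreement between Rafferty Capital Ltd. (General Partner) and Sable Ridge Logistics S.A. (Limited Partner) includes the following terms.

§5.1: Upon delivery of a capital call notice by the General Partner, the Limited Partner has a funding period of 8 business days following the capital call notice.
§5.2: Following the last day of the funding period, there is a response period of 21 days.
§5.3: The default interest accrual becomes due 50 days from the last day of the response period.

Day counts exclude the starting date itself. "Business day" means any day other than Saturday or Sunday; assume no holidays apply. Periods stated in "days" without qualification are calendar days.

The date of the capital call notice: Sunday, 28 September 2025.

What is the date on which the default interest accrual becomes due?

18 December 2025

The last day of the funding period: counting 8 business days from Sunday, 28 September 2025 (Sep 29, Sep 30, Oct 1, Oct 2, Oct 3, Oct 6, Oct 7, Oct 8, skipping weekends) reaches Wednesday, 8 October 2025.
The last day of the response period: 21 calendar days after 8 October 2025 is 29 October 2025.
The date on which the default interest accrual becomes due: 29 October 2025 + 50 days = 18 December 2025.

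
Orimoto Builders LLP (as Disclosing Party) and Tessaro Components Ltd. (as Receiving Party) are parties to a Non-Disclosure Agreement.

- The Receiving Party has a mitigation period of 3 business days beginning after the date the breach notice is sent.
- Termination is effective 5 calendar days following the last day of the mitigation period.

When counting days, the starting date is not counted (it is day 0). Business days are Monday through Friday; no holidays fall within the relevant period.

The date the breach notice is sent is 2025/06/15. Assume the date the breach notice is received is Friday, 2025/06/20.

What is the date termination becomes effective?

2025/06/23

The last day of the mitigation period: counting 3 business days from Sunday, 2025/06/15 (Jun 16, Jun 17, Jun 18, skipping weekends) reaches Wednesday, 2025/06/18.
The date termination becomes effective: 2025/06/18 + 5 days = 2025/06/23.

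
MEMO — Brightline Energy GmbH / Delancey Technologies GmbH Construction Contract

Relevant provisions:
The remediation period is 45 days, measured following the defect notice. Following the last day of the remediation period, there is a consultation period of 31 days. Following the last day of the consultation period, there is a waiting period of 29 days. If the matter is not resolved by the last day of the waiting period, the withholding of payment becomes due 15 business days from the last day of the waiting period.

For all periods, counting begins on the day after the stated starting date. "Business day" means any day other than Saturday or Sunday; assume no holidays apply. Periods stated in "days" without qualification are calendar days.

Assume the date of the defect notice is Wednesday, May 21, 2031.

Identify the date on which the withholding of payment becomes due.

Adding 45 calendar days to May 21, 2031 gives July 5, 2031, which is the last day of the remediation period.
Adding 31 calendar days to July 5, 2031 gives August 5, 2031, which is the last day of the consultation period.
Adding 29 calendar days to August 5, 2031 gives September 3, 2031, which is the last day of the waiting period.
From Wednesday, September 3, 2031, 15 business days (Sep 4, Sep 5, Sep 8, Sep 9, …, Sep 22, Sep 23, Sep 24, skipping weekends) brings us to Wednesday, September 24, 2031, which is the date on which the withholding of payment becomes due.

September 24, 2031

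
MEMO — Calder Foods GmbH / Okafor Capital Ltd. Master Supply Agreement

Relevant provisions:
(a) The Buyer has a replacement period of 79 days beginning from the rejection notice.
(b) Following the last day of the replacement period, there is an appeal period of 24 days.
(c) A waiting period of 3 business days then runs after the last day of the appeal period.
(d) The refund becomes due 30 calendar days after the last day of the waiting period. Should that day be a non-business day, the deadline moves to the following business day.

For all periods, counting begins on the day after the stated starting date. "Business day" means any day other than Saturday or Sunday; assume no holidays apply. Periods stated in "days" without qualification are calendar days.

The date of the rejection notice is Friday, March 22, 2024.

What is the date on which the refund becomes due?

Adding 79 calendar days to March 22, 2024 gives June 9, 2024, which is the last day of the replacement period.
Adding 24 calendar days to June 9, 2024 gives July 3, 2024, which is the last day of the appeal period.
The last day of the waiting period: 3 business days after Wednesday, July 3, 2024, skipping weekends — Jul 4, Jul 5, Jul 8 — lands on Monday, July 8, 2024.
The date on which the refund becomes due: 30 calendar days after July 8, 2024 is August 7, 2024. August 7, 2024 is a Wednesday, so no roll-forward applies.

August 7, 2024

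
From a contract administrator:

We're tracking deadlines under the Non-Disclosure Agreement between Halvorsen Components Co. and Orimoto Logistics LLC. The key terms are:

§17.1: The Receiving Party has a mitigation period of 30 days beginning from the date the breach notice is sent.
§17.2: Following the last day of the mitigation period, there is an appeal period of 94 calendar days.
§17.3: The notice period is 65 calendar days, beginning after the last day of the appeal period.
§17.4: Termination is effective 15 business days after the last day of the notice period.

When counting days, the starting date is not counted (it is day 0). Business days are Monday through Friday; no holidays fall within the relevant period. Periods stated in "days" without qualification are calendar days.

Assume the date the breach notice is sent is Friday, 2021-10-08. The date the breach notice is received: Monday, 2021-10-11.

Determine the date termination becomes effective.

2022-05-06

Adding 30 calendar days to 2021-10-08 gives 2021-11-07, which is the last day of the mitigation period.
Adding 94 calendar days to 2021-11-07 gives 2022-02-09, which is the last day of the appeal period.
The last day of the notice period: 2022-02-09 + 65 days = 2022-04-15.
The date termination becomes effective: counting 15 business days from Friday, 2022-04-15 (Apr 18, Apr 19, Apr 20, Apr 21, …, May 4, May 5, May 6, skipping weekends) reaches Friday, 2022-05-06.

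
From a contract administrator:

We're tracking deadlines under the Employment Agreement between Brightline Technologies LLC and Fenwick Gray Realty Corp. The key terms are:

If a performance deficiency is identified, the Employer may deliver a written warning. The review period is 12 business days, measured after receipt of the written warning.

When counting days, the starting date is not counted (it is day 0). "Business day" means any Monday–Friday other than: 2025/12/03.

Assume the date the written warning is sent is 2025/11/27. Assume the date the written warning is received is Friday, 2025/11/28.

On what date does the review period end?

The last day of the review period: counting 12 business days from Friday, 2025/11/28 (Dec 1, Dec 2, Dec 4, Dec 5, …, Dec 15, Dec 16, Dec 17, skipping weekends and the listed holiday on Dec 3) reaches Wednesday, 2025/12/17.

2025/12/17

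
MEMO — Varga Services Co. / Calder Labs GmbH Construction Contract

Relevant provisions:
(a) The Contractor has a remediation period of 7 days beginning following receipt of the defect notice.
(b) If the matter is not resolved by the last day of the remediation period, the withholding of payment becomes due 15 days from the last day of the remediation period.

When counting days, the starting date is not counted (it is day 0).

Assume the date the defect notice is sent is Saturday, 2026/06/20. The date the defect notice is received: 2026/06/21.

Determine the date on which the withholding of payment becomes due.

The last day of the remediation period: 2026/06/21 + 7 days = 2026/06/28.
The date on which the withholding of payment becomes due: 2026/06/28 + 15 days = 2026/07/13.

2026/07/13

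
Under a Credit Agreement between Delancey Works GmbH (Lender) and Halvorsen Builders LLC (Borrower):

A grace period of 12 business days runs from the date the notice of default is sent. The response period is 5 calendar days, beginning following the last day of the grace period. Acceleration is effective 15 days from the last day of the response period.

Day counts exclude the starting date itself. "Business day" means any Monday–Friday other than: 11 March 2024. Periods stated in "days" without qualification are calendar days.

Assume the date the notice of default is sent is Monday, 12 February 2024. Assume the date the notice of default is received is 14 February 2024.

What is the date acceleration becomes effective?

19 March 2024

The last day of the grace period: 12 business days after Monday, 12 February 2024, skipping weekends — Feb 13, Feb 14, Feb 15, Feb 16, …, Feb 26, Feb 27, Feb 28 — lands on Wednesday, 28 February 2024.
Adding 5 calendar days to 28 February 2024 gives 4 March 2024, which is the last day of the response period.
The date acceleration becomes effective: 4 March 2024 + 15 days = 19 March 2024.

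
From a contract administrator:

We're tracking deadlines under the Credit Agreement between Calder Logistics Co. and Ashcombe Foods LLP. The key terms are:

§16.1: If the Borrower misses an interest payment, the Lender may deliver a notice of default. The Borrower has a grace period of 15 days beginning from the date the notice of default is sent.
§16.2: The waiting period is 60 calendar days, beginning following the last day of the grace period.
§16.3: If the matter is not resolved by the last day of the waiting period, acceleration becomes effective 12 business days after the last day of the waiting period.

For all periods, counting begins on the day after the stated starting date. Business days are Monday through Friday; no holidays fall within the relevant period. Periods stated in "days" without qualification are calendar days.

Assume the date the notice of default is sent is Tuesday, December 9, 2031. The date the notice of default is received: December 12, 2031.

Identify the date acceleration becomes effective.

March 9, 2032

The last day of the grace period: December 9, 2031 + 15 days = December 24, 2031.
The last day of the waiting period: 60 calendar days after December 24, 2031 is February 22, 2032.
The date acceleration becomes effective: 12 business days after Sunday, February 22, 2032, skipping weekends — Feb 23, Feb 24, Feb 25, Feb 26, …, Mar 5, Mar 8, Mar 9 — lands on Tuesday, March 9, 2032.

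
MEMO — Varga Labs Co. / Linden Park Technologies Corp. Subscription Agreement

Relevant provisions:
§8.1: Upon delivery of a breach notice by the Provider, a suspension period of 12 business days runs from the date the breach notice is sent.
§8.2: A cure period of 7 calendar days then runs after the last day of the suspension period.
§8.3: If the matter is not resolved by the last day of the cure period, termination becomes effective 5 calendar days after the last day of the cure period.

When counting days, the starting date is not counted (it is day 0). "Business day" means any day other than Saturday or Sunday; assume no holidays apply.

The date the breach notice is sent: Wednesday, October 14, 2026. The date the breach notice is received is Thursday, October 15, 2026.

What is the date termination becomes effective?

The last day of the suspension period: counting 12 business days from Wednesday, October 14, 2026 (Oct 15, Oct 16, Oct 19, Oct 20, …, Oct 28, Oct 29, Oct 30, skipping weekends) reaches Friday, October 30, 2026.
Adding 7 calendar days to October 30, 2026 gives November 6, 2026, which is the last day of the cure period.
The date termination becomes effective: 5 calendar days after November 6, 2026 is November 11, 2026.

November 11, 2026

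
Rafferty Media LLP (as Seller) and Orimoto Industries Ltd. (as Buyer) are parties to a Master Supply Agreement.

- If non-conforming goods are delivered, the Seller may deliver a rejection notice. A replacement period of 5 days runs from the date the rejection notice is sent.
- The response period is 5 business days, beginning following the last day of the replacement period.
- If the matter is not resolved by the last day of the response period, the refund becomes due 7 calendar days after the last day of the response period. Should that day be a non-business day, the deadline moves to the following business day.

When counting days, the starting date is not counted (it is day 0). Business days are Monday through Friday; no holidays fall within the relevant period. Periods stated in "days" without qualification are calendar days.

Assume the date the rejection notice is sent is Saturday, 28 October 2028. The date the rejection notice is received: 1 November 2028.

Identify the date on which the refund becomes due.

The last day of the replacement period: 28 October 2028 + 5 days = 2 November 2028.
The last day of the response period: 5 business days after Thursday, 2 November 2028, skipping weekends — Nov 3, Nov 6, Nov 7, Nov 8, Nov 9 — lands on Thursday, 9 November 2028.
The date on which the refund becomes due: 7 calendar days after 9 November 2028 is 16 November 2028. 16 November 2028 is a Thursday, so no roll-forward applies.

16 November 2028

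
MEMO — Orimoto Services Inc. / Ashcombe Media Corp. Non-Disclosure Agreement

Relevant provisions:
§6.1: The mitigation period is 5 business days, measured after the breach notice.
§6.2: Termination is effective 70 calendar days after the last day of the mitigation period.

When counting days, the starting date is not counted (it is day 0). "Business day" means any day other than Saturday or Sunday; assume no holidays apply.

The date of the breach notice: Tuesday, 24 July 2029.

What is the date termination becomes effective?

9 October 2029

From Tuesday, 24 July 2029, 5 business days (Jul 25, Jul 26, Jul 27, Jul 30, Jul 31, skipping weekends) brings us to Tuesday, 31 July 2029, which is the last day of the mitigation period.
The date termination becomes effective: 31 July 2029 + 70 days = 9 October 2029.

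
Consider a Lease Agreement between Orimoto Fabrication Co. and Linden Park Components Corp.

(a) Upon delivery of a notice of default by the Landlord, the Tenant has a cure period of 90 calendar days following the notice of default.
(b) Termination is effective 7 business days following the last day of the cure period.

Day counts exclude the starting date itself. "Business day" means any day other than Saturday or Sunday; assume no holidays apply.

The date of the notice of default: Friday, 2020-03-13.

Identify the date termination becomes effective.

2020-06-22

Adding 90 calendar days to 2020-03-13 gives 2020-06-11, which is the last day of the cure period.
The date termination becomes effective: counting 7 business days from Thursday, 2020-06-11 (Jun 12, Jun 15, Jun 16, Jun 17, Jun 18, Jun 19, Jun 22, skipping weekends) reaches Monday, 2020-06-22.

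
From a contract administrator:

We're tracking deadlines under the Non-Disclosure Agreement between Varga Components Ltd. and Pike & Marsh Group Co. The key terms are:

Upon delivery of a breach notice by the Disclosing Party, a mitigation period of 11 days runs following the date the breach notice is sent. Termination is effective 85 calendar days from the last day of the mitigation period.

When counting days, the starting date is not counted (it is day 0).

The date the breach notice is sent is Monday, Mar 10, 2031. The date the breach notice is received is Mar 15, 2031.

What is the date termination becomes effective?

The last day of the mitigation period: 11 calendar days after Mar 10, 2031 is Mar 21, 2031.
Adding 85 calendar days to Mar 21, 2031 gives Jun 14, 2031, which is the date termination becomes effective.

Jun 14, 2031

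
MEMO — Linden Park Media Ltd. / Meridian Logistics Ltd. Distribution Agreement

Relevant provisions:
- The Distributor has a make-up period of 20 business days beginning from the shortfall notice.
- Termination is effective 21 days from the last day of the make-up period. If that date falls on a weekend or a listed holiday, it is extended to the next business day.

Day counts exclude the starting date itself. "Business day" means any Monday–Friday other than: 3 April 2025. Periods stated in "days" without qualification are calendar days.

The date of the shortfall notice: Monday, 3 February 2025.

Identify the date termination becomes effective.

The last day of the make-up period: 20 business days after Monday, 3 February 2025, skipping weekends — Feb 4, Feb 5, Feb 6, Feb 7, …, Feb 27, Feb 28, Mar 3 — lands on Monday, 3 March 2025.
Adding 21 calendar days to 3 March 2025 gives 24 March 2025, which is the date termination becomes effective. 24 March 2025 is a Monday and is not a listed holiday, so no roll-forward applies.

24 March 2025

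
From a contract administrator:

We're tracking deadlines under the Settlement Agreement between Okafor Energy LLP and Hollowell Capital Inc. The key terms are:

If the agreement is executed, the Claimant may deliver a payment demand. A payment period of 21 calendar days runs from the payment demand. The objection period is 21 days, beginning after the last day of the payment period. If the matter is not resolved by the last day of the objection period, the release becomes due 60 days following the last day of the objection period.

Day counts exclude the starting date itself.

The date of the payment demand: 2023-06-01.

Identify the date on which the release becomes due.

2023-09-11

The last day of the payment period: 21 calendar days after 2023-06-01 is 2023-06-22.
The last day of the objection period: 2023-06-22 + 21 days = 2023-07-13.
The date on which the release becomes due: 2023-07-13 + 60 days = 2023-09-11.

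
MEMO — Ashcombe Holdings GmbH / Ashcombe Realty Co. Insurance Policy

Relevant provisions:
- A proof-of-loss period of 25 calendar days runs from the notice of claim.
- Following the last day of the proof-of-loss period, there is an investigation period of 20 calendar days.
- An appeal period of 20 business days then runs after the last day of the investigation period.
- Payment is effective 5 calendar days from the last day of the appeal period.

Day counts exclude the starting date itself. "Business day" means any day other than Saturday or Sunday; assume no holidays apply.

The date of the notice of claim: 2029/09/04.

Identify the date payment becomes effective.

2029/11/21

The last day of the proof-of-loss period: 2029/09/04 + 25 days = 2029/09/29.
Adding 20 calendar days to 2029/09/29 gives 2029/10/19, which is the last day of the investigation period.
The last day of the appeal period: 20 business days after Friday, 2029/10/19, skipping weekends — Oct 22, Oct 23, Oct 24, Oct 25, …, Nov 14, Nov 15, Nov 16 — lands on Friday, 2029/11/16.
The date payment becomes effective: 5 calendar days after 2029/11/16 is 2029/11/21.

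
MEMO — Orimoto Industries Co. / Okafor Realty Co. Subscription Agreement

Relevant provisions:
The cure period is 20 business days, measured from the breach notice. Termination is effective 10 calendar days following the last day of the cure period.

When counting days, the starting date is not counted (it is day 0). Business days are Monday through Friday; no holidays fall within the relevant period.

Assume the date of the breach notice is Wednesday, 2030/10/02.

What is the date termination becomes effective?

2030/11/09

From Wednesday, 2030/10/02, 20 business days (Oct 3, Oct 4, Oct 7, Oct 8, …, Oct 28, Oct 29, Oct 30, skipping weekends) brings us to Wednesday, 2030/10/30, which is the last day of the cure period.
The date termination becomes effective: 2030/10/30 + 10 days = 2030/11/09.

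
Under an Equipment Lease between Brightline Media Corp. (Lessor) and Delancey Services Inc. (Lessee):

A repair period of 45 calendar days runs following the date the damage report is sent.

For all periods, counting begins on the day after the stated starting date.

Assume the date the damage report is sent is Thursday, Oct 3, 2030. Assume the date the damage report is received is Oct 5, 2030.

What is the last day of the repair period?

Nov 17, 2030

The last day of the repair period: Oct 3, 2030 + 45 days = Nov 17, 2030.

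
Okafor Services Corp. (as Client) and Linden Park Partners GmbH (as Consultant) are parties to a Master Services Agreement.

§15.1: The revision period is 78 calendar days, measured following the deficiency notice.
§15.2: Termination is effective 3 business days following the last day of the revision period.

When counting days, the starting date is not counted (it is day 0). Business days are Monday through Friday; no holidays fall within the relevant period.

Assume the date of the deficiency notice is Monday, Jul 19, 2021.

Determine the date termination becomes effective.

Adding 78 calendar days to Jul 19, 2021 gives Oct 5, 2021, which is the last day of the revision period.
From Tuesday, Oct 5, 2021, 3 business days (Oct 6, Oct 7, Oct 8, skipping weekends) brings us to Friday, Oct 8, 2021, which is the date termination becomes effective.

Oct 8, 2021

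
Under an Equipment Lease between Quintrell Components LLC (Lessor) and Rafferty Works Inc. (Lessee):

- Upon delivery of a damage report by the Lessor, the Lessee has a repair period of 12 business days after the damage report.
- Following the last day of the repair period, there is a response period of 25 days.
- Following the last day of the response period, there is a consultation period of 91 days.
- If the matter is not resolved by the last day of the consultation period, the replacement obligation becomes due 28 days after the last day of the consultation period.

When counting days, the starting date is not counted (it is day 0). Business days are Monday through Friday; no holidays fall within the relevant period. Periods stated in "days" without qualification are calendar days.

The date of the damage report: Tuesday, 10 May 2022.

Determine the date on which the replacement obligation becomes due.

The last day of the repair period: counting 12 business days from Tuesday, 10 May 2022 (May 11, May 12, May 13, May 16, …, May 24, May 25, May 26, skipping weekends) reaches Thursday, 26 May 2022.
The last day of the response period: 25 calendar days after 26 May 2022 is 20 June 2022.
The last day of the consultation period: 91 calendar days after 20 June 2022 is 19 September 2022.
Adding 28 calendar days to 19 September 2022 gives 17 October 2022, which is the date on which the replacement obligation becomes due.

17 October 2022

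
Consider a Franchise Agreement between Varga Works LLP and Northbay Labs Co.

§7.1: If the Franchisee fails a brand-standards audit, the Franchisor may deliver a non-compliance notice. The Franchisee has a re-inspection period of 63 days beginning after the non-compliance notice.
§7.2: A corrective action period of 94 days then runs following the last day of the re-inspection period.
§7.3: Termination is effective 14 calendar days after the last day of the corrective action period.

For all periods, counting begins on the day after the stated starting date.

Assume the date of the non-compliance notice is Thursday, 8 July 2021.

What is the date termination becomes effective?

26 December 2021

The last day of the re-inspection period: 63 calendar days after 8 July 2021 is 9 September 2021.
The last day of the corrective action period: 94 calendar days after 9 September 2021 is 12 December 2021.
Adding 14 calendar days to 12 December 2021 gives 26 December 2021, which is the date termination becomes effective.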